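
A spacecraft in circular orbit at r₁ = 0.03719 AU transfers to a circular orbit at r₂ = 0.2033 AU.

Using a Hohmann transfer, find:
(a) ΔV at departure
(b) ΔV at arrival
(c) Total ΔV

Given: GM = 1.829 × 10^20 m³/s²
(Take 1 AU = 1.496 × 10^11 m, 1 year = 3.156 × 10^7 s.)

Convert to SI: r₁ = 0.03719 AU = 5.56362e+09 m; r₂ = 0.2033 AU = 3.04137e+10 m.
Transfer semi-major axis: a_t = (r₁ + r₂)/2 = (5.56362e+09 + 3.04137e+10)/2 = 1.79887e+10 m.
Circular speeds: v₁ = √(GM/r₁) = 181313 m/s, v₂ = √(GM/r₂) = 77548.3 m/s.
Transfer speeds (vis-viva v² = GM(2/r − 1/a_t)): v₁ᵗ = 235756 m/s, v₂ᵗ = 43127.3 m/s.
(a) ΔV₁ = |v₁ᵗ − v₁| ≈ 5.444e+04 m/s = 11.49 AU/year.
(b) ΔV₂ = |v₂ − v₂ᵗ| ≈ 3.442e+04 m/s = 7.262 AU/year.
(c) ΔV_total = ΔV₁ + ΔV₂ ≈ 8.886e+04 m/s = 18.75 AU/year.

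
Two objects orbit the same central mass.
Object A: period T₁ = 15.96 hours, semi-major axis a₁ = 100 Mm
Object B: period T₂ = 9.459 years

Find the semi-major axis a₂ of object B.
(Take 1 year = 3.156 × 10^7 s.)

Convert to SI: T₁ = 15.96 hours = 57456 s; a₁ = 100 Mm = 1e+08 m; T₂ = 9.459 years = 2.98526e+08 s.
Kepler's third law: (T₁/T₂)² = (a₁/a₂)³ ⇒ a₂ = a₁ · (T₂/T₁)^(2/3).
T₂/T₁ = 2.98526e+08 / 57456 = 5195.73.
a₂ = 1e+08 · (5195.73)^(2/3) m ≈ 3e+10 m = 30 Gm.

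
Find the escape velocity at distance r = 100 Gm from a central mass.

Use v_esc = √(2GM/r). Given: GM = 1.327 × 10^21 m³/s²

Convert to SI: r = 100 Gm = 1e+11 m.
Escape velocity comes from setting total energy to zero: ½v² − GM/r = 0 ⇒ v_esc = √(2GM / r).
v_esc = √(2 · 1.327e+21 / 1e+11) m/s ≈ 1.629e+05 m/s = 162.9 km/s.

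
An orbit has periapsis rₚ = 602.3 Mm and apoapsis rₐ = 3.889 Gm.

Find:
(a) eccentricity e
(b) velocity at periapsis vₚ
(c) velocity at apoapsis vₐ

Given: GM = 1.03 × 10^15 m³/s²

Convert to SI: rₚ = 602.3 Mm = 6.023e+08 m; rₐ = 3.889 Gm = 3.889e+09 m.
(a) e = (rₐ − rₚ)/(rₐ + rₚ) = (3.889e+09 − 6.023e+08)/(3.889e+09 + 6.023e+08) ≈ 0.7318
(b) With a = (rₚ + rₐ)/2 = 2.24565e+09 m, vₚ = √(GM (2/rₚ − 1/a)) = √(1.03e+15 · (2/6.023e+08 − 1/2.24565e+09)) m/s ≈ 1721 m/s
(c) With a = (rₚ + rₐ)/2 = 2.24565e+09 m, vₐ = √(GM (2/rₐ − 1/a)) = √(1.03e+15 · (2/3.889e+09 − 1/2.24565e+09)) m/s ≈ 266.5 m/s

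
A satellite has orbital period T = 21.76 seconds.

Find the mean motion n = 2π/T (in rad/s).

n = 2π / T.
n = 2π / 21.76 s ≈ 0.2887 rad/s.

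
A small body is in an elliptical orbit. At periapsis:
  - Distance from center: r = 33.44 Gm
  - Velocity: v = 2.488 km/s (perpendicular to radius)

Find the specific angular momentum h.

Convert to SI: r = 33.44 Gm = 3.344e+10 m; v = 2.488 km/s = 2488 m/s.
With v perpendicular to r, h = r · v.
h = 3.344e+10 · 2488 m²/s ≈ 8.32e+13 m²/s.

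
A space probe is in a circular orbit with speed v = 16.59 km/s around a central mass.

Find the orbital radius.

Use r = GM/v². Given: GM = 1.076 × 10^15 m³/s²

Convert to SI: v = 16.59 km/s = 16590 m/s.
For a circular orbit, v² = GM / r, so r = GM / v².
r = 1.076e+15 / (16590)² m ≈ 3.909e+06 m = 3.909 × 10^6 m.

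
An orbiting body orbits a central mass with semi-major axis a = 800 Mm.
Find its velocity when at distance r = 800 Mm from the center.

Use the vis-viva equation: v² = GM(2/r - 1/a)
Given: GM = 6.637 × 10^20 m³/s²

Convert to SI: a = 800 Mm = 8e+08 m; r = 800 Mm = 8e+08 m.
Vis-viva: v = √(GM · (2/r − 1/a)).
2/r − 1/a = 2/8e+08 − 1/8e+08 = 1.25e-09 m⁻¹.
v = √(6.637e+20 · 1.25e-09) m/s ≈ 9.108e+05 m/s = 910.8 km/s.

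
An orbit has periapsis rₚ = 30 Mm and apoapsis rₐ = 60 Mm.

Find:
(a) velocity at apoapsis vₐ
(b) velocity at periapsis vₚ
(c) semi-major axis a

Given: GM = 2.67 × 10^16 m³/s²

Convert to SI: rₚ = 30 Mm = 3e+07 m; rₐ = 60 Mm = 6e+07 m.
(a) With a = (rₚ + rₐ)/2 = 4.5e+07 m, vₐ = √(GM (2/rₐ − 1/a)) = √(2.67e+16 · (2/6e+07 − 1/4.5e+07)) m/s ≈ 1.722e+04 m/s
(b) With a = (rₚ + rₐ)/2 = 4.5e+07 m, vₚ = √(GM (2/rₚ − 1/a)) = √(2.67e+16 · (2/3e+07 − 1/4.5e+07)) m/s ≈ 3.445e+04 m/s
(c) a = (rₚ + rₐ)/2 = (3e+07 + 6e+07)/2 ≈ 4.5e+07 m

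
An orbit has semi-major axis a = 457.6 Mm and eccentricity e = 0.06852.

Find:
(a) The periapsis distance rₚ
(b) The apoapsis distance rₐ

Convert to SI: a = 457.6 Mm = 4.576e+08 m.
(a) rₚ = a(1 − e) = 4.576e+08 · (1 − 0.06852) = 4.576e+08 · 0.93148 ≈ 4.262e+08 m = 426.2 Mm.
(b) rₐ = a(1 + e) = 4.576e+08 · (1 + 0.06852) = 4.576e+08 · 1.06852 ≈ 4.89e+08 m = 489 Mm.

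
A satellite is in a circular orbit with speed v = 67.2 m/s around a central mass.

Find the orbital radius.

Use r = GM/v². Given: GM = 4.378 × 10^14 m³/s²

For a circular orbit, v² = GM / r, so r = GM / v².
r = 4.378e+14 / (67.2)² m ≈ 9.695e+10 m = 96.95 Gm.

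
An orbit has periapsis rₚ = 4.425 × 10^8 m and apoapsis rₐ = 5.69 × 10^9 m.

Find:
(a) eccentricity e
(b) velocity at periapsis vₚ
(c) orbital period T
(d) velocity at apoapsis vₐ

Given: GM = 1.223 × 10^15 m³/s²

(a) e = (rₐ − rₚ)/(rₐ + rₚ) = (5.69e+09 − 4.425e+08)/(5.69e+09 + 4.425e+08) ≈ 0.8557
(b) With a = (rₚ + rₐ)/2 = 3.06625e+09 m, vₚ = √(GM (2/rₚ − 1/a)) = √(1.223e+15 · (2/4.425e+08 − 1/3.06625e+09)) m/s ≈ 2265 m/s
(c) With a = (rₚ + rₐ)/2 = 3.06625e+09 m, T = 2π √(a³/GM) = 2π √((3.06625e+09)³/1.223e+15) s ≈ 3.051e+07 s
(d) With a = (rₚ + rₐ)/2 = 3.06625e+09 m, vₐ = √(GM (2/rₐ − 1/a)) = √(1.223e+15 · (2/5.69e+09 − 1/3.06625e+09)) m/s ≈ 176.1 m/s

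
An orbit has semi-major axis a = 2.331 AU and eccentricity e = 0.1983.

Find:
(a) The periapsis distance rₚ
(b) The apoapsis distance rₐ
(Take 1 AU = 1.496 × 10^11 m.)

Convert to SI: a = 2.331 AU = 3.48718e+11 m.
(a) rₚ = a(1 − e) = 3.48718e+11 · (1 − 0.1983) = 3.48718e+11 · 0.8017 ≈ 2.796e+11 m = 1.869 AU.
(b) rₐ = a(1 + e) = 3.48718e+11 · (1 + 0.1983) = 3.48718e+11 · 1.1983 ≈ 4.179e+11 m = 2.793 AU.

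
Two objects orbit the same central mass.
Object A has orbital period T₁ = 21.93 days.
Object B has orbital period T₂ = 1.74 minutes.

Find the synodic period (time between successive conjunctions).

Convert to SI: T₁ = 21.93 days = 1.89475e+06 s; T₂ = 1.74 minutes = 104.4 s.
T_syn = |T₁ · T₂ / (T₁ − T₂)|.
T_syn = |1.89475e+06 · 104.4 / (1.89475e+06 − 104.4)| s ≈ 104.4 s = 1.74 minutes.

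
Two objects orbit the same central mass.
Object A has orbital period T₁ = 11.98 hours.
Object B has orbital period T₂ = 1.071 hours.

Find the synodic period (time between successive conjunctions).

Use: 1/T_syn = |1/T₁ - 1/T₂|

Convert to SI: T₁ = 11.98 hours = 43128 s; T₂ = 1.071 hours = 3855.6 s.
T_syn = |T₁ · T₂ / (T₁ − T₂)|.
T_syn = |43128 · 3855.6 / (43128 − 3855.6)| s ≈ 4234 s = 1.176 hours.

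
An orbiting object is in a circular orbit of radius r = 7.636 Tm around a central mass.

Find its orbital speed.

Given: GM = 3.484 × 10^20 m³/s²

Convert to SI: r = 7.636 Tm = 7.636e+12 m.
For a circular orbit, gravity supplies the centripetal force, so v = √(GM / r).
v = √(3.484e+20 / 7.636e+12) m/s ≈ 6755 m/s = 6.755 km/s.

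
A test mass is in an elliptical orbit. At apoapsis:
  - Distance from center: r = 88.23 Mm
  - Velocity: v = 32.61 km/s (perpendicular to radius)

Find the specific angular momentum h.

Convert to SI: r = 88.23 Mm = 8.823e+07 m; v = 32.61 km/s = 32610 m/s.
With v perpendicular to r, h = r · v.
h = 8.823e+07 · 32610 m²/s ≈ 2.877e+12 m²/s.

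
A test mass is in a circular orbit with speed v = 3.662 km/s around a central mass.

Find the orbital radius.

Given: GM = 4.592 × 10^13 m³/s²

Convert to SI: v = 3.662 km/s = 3662 m/s.
For a circular orbit, v² = GM / r, so r = GM / v².
r = 4.592e+13 / (3662)² m ≈ 3.424e+06 m = 3.424 Mm.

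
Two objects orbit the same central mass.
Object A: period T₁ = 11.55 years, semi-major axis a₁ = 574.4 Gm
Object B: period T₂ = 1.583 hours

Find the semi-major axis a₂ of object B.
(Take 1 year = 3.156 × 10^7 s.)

Convert to SI: T₁ = 11.55 years = 3.64518e+08 s; a₁ = 574.4 Gm = 5.744e+11 m; T₂ = 1.583 hours = 5698.8 s.
Kepler's third law: (T₁/T₂)² = (a₁/a₂)³ ⇒ a₂ = a₁ · (T₂/T₁)^(2/3).
T₂/T₁ = 5698.8 / 3.64518e+08 = 1.56338e-05.
a₂ = 5.744e+11 · (1.56338e-05)^(2/3) m ≈ 3.591e+08 m = 359.1 Mm.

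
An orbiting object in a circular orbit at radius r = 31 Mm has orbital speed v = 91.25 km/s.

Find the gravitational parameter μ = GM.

Convert to SI: r = 31 Mm = 3.1e+07 m; v = 91.25 km/s = 91250 m/s.
For a circular orbit v² = GM/r, so GM = v² · r.
GM = (91250)² · 3.1e+07 m³/s² ≈ 2.581e+17 m³/s² = 2.581 × 10^17 m³/s².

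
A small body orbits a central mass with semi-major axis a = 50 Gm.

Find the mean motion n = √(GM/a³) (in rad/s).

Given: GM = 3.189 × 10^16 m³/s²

Convert to SI: a = 50 Gm = 5e+10 m.
n = √(GM / a³).
n = √(3.189e+16 / (5e+10)³) rad/s ≈ 1.597e-08 rad/s.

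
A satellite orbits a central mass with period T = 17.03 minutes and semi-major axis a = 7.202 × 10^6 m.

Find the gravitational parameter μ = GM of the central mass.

Convert to SI: T = 17.03 minutes = 1021.8 s.
GM = 4π² · a³ / T².
GM = 4π² · (7.202e+06)³ / (1021.8)² m³/s² ≈ 1.412e+16 m³/s² = 1.412 × 10^16 m³/s².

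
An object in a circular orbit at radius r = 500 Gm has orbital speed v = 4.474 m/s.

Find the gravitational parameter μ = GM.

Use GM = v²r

Convert to SI: r = 500 Gm = 5e+11 m.
For a circular orbit v² = GM/r, so GM = v² · r.
GM = (4.474)² · 5e+11 m³/s² ≈ 1.001e+13 m³/s² = 1.001 × 10^13 m³/s².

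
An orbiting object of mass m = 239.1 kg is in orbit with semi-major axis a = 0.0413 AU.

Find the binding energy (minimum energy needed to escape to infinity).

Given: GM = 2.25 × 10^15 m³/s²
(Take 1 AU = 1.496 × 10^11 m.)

Convert to SI: a = 0.0413 AU = 6.17848e+09 m.
Total orbital energy is E = −GMm/(2a); binding energy is E_bind = −E = GMm/(2a).
E_bind = 2.25e+15 · 239.1 / (2 · 6.17848e+09) J ≈ 4.354e+07 J = 43.54 MJ.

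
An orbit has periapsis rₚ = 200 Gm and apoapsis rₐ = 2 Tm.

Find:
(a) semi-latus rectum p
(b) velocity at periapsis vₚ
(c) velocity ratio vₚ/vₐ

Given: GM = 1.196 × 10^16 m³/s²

Convert to SI: rₚ = 200 Gm = 2e+11 m; rₐ = 2 Tm = 2e+12 m.
(a) From a = (rₚ + rₐ)/2 = 1.1e+12 m and e = (rₐ − rₚ)/(rₐ + rₚ) = 0.818182, p = a(1 − e²) = 1.1e+12 · (1 − (0.818182)²) ≈ 3.636e+11 m
(b) With a = (rₚ + rₐ)/2 = 1.1e+12 m, vₚ = √(GM (2/rₚ − 1/a)) = √(1.196e+16 · (2/2e+11 − 1/1.1e+12)) m/s ≈ 329.7 m/s
(c) Conservation of angular momentum (rₚvₚ = rₐvₐ) gives vₚ/vₐ = rₐ/rₚ = 2e+12/2e+11 ≈ 10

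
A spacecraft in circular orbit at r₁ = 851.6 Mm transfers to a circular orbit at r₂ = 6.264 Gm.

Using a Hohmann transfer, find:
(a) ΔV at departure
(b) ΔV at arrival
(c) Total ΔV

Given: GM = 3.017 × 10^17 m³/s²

Convert to SI: r₁ = 851.6 Mm = 8.516e+08 m; r₂ = 6.264 Gm = 6.264e+09 m.
Transfer semi-major axis: a_t = (r₁ + r₂)/2 = (8.516e+08 + 6.264e+09)/2 = 3.5578e+09 m.
Circular speeds: v₁ = √(GM/r₁) = 18822.2 m/s, v₂ = √(GM/r₂) = 6940.04 m/s.
Transfer speeds (vis-viva v² = GM(2/r − 1/a_t)): v₁ᵗ = 24975 m/s, v₂ᵗ = 3395.38 m/s.
(a) ΔV₁ = |v₁ᵗ − v₁| ≈ 6153 m/s = 6.153 km/s.
(b) ΔV₂ = |v₂ − v₂ᵗ| ≈ 3545 m/s = 3.545 km/s.
(c) ΔV_total = ΔV₁ + ΔV₂ ≈ 9697 m/s = 9.697 km/s.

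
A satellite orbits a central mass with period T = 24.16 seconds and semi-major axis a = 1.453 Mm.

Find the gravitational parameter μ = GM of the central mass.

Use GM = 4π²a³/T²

Convert to SI: a = 1.453 Mm = 1.453e+06 m.
GM = 4π² · a³ / T².
GM = 4π² · (1.453e+06)³ / (24.16)² m³/s² ≈ 2.075e+17 m³/s² = 2.075 × 10^17 m³/s².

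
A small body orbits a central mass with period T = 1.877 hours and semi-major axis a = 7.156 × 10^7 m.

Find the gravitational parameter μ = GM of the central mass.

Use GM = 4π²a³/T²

Convert to SI: T = 1.877 hours = 6757.2 s.
GM = 4π² · a³ / T².
GM = 4π² · (7.156e+07)³ / (6757.2)² m³/s² ≈ 3.168e+17 m³/s² = 3.168 × 10^17 m³/s².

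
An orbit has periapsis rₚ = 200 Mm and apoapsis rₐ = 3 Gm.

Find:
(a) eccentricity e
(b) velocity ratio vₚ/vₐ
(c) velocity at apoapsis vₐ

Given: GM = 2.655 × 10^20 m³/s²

Convert to SI: rₚ = 200 Mm = 2e+08 m; rₐ = 3 Gm = 3e+09 m.
(a) e = (rₐ − rₚ)/(rₐ + rₚ) = (3e+09 − 2e+08)/(3e+09 + 2e+08) ≈ 0.875
(b) Conservation of angular momentum (rₚvₚ = rₐvₐ) gives vₚ/vₐ = rₐ/rₚ = 3e+09/2e+08 ≈ 15
(c) With a = (rₚ + rₐ)/2 = 1.6e+09 m, vₐ = √(GM (2/rₐ − 1/a)) = √(2.655e+20 · (2/3e+09 − 1/1.6e+09)) m/s ≈ 1.052e+05 m/s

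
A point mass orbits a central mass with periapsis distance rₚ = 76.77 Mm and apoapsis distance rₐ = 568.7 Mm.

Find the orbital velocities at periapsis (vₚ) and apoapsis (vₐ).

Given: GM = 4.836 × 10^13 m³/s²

Convert to SI: rₚ = 76.77 Mm = 7.677e+07 m; rₐ = 568.7 Mm = 5.687e+08 m.
Use the vis-viva equation v² = GM(2/r − 1/a) with a = (rₚ + rₐ)/2 = (7.677e+07 + 5.687e+08)/2 = 3.22735e+08 m.
vₚ = √(GM · (2/rₚ − 1/a)) = √(4.836e+13 · (2/7.677e+07 − 1/3.22735e+08)) m/s ≈ 1054 m/s = 1.054 km/s.
vₐ = √(GM · (2/rₐ − 1/a)) = √(4.836e+13 · (2/5.687e+08 − 1/3.22735e+08)) m/s ≈ 142.2 m/s = 142.2 m/s.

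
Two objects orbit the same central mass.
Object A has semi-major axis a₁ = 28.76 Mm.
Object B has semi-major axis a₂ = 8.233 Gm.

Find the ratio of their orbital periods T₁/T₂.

Convert to SI: a₁ = 28.76 Mm = 2.876e+07 m; a₂ = 8.233 Gm = 8.233e+09 m.
From Kepler's third law, (T₁/T₂)² = (a₁/a₂)³, so T₁/T₂ = (a₁/a₂)^(3/2).
a₁/a₂ = 2.876e+07 / 8.233e+09 = 0.00349326.
T₁/T₂ = (0.00349326)^(3/2) ≈ 0.0002065.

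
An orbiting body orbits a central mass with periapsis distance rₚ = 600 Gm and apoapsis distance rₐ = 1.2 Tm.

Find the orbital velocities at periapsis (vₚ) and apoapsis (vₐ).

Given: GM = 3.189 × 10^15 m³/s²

Convert to SI: rₚ = 600 Gm = 6e+11 m; rₐ = 1.2 Tm = 1.2e+12 m.
Use the vis-viva equation v² = GM(2/r − 1/a) with a = (rₚ + rₐ)/2 = (6e+11 + 1.2e+12)/2 = 9e+11 m.
vₚ = √(GM · (2/rₚ − 1/a)) = √(3.189e+15 · (2/6e+11 − 1/9e+11)) m/s ≈ 84.18 m/s = 84.18 m/s.
vₐ = √(GM · (2/rₐ − 1/a)) = √(3.189e+15 · (2/1.2e+12 − 1/9e+11)) m/s ≈ 42.09 m/s = 42.09 m/s.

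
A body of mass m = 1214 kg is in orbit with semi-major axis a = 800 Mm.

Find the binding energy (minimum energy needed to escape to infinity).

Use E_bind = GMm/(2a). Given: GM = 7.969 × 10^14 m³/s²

Convert to SI: a = 800 Mm = 8e+08 m.
Total orbital energy is E = −GMm/(2a); binding energy is E_bind = −E = GMm/(2a).
E_bind = 7.969e+14 · 1214 / (2 · 8e+08) J ≈ 6.046e+08 J = 604.6 MJ.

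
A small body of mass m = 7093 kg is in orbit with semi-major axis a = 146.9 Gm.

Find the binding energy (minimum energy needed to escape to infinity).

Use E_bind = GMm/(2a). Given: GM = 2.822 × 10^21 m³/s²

Convert to SI: a = 146.9 Gm = 1.469e+11 m.
Total orbital energy is E = −GMm/(2a); binding energy is E_bind = −E = GMm/(2a).
E_bind = 2.822e+21 · 7093 / (2 · 1.469e+11) J ≈ 6.813e+13 J = 68.13 TJ.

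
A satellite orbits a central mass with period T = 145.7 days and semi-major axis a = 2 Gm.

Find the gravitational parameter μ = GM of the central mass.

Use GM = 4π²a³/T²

Convert to SI: T = 145.7 days = 1.25885e+07 s; a = 2 Gm = 2e+09 m.
GM = 4π² · a³ / T².
GM = 4π² · (2e+09)³ / (1.25885e+07)² m³/s² ≈ 1.993e+15 m³/s² = 1.993 × 10^15 m³/s².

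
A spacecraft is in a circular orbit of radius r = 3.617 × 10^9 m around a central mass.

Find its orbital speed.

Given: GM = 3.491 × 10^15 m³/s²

For a circular orbit, gravity supplies the centripetal force, so v = √(GM / r).
v = √(3.491e+15 / 3.617e+09) m/s ≈ 982.4 m/s = 982.4 m/s.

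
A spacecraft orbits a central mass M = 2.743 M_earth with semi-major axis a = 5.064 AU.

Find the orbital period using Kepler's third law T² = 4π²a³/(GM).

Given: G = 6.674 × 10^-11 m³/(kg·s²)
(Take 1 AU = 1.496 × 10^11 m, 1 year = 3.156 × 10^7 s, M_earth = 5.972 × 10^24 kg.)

Convert to SI: a = 5.064 AU = 7.57574e+11 m; M = 2.743 M_earth = 1.63812e+25 kg.
GM = G · M = 6.674e-11 · 1.63812e+25 = 1.09328e+15 m³/s².
Kepler's third law: T = 2π √(a³ / GM).
Substituting a = 7.57574e+11 m and GM = 1.09328e+15 m³/s²:
T = 2π √((7.57574e+11)³ / 1.09328e+15) s
T ≈ 1.253e+11 s = 3970 years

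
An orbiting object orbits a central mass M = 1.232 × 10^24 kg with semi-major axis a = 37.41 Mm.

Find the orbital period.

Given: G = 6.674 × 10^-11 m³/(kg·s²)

Convert to SI: a = 37.41 Mm = 3.741e+07 m.
GM = G · M = 6.674e-11 · 1.232e+24 = 8.22237e+13 m³/s².
Kepler's third law: T = 2π √(a³ / GM).
Substituting a = 3.741e+07 m and GM = 8.22237e+13 m³/s²:
T = 2π √((3.741e+07)³ / 8.22237e+13) s
T ≈ 1.585e+05 s = 1.835 days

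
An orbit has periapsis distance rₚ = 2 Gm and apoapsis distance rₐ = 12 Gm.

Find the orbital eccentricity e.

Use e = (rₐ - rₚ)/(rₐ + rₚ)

Convert to SI: rₚ = 2 Gm = 2e+09 m; rₐ = 12 Gm = 1.2e+10 m.
e = (rₐ − rₚ) / (rₐ + rₚ).
e = (1.2e+10 − 2e+09) / (1.2e+10 + 2e+09) = 1e+10 / 1.4e+10 ≈ 0.7143.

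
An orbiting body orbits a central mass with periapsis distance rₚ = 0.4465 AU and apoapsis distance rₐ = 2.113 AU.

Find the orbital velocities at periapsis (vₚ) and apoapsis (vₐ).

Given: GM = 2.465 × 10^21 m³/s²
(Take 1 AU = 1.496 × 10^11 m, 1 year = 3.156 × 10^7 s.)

Convert to SI: rₚ = 0.4465 AU = 6.67964e+10 m; rₐ = 2.113 AU = 3.16105e+11 m.
Use the vis-viva equation v² = GM(2/r − 1/a) with a = (rₚ + rₐ)/2 = (6.67964e+10 + 3.16105e+11)/2 = 1.91451e+11 m.
vₚ = √(GM · (2/rₚ − 1/a)) = √(2.465e+21 · (2/6.67964e+10 − 1/1.91451e+11)) m/s ≈ 2.468e+05 m/s = 52.07 AU/year.
vₐ = √(GM · (2/rₐ − 1/a)) = √(2.465e+21 · (2/3.16105e+11 − 1/1.91451e+11)) m/s ≈ 5.216e+04 m/s = 11 AU/year.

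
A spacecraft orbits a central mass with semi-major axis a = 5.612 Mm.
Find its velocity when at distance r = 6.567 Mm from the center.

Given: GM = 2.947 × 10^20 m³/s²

Convert to SI: a = 5.612 Mm = 5.612e+06 m; r = 6.567 Mm = 6.567e+06 m.
Vis-viva: v = √(GM · (2/r − 1/a)).
2/r − 1/a = 2/6.567e+06 − 1/5.612e+06 = 1.26363e-07 m⁻¹.
v = √(2.947e+20 · 1.26363e-07) m/s ≈ 6.102e+06 m/s = 6102 km/s.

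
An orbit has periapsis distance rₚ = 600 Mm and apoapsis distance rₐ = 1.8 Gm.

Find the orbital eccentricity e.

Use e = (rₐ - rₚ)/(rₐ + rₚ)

Convert to SI: rₚ = 600 Mm = 6e+08 m; rₐ = 1.8 Gm = 1.8e+09 m.
e = (rₐ − rₚ) / (rₐ + rₚ).
e = (1.8e+09 − 6e+08) / (1.8e+09 + 6e+08) = 1.2e+09 / 2.4e+09 ≈ 0.5.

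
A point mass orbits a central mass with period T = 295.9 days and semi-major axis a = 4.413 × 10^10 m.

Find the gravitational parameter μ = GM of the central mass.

Convert to SI: T = 295.9 days = 2.55658e+07 s.
GM = 4π² · a³ / T².
GM = 4π² · (4.413e+10)³ / (2.55658e+07)² m³/s² ≈ 5.191e+18 m³/s² = 5.191 × 10^18 m³/s².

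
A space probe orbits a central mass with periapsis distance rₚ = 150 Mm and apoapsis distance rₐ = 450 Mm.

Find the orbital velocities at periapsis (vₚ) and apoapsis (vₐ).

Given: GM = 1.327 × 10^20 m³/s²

Convert to SI: rₚ = 150 Mm = 1.5e+08 m; rₐ = 450 Mm = 4.5e+08 m.
Use the vis-viva equation v² = GM(2/r − 1/a) with a = (rₚ + rₐ)/2 = (1.5e+08 + 4.5e+08)/2 = 3e+08 m.
vₚ = √(GM · (2/rₚ − 1/a)) = √(1.327e+20 · (2/1.5e+08 − 1/3e+08)) m/s ≈ 1.152e+06 m/s = 1152 km/s.
vₐ = √(GM · (2/rₐ − 1/a)) = √(1.327e+20 · (2/4.5e+08 − 1/3e+08)) m/s ≈ 3.84e+05 m/s = 384 km/s.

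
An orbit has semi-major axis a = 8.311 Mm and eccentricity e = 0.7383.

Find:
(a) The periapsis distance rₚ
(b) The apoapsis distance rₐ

Convert to SI: a = 8.311 Mm = 8.311e+06 m.
(a) rₚ = a(1 − e) = 8.311e+06 · (1 − 0.7383) = 8.311e+06 · 0.2617 ≈ 2.175e+06 m = 2.175 Mm.
(b) rₐ = a(1 + e) = 8.311e+06 · (1 + 0.7383) = 8.311e+06 · 1.7383 ≈ 1.445e+07 m = 14.45 Mm.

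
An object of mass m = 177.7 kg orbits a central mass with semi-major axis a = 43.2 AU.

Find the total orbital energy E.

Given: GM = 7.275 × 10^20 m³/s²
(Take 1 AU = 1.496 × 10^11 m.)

Convert to SI: a = 43.2 AU = 6.46272e+12 m.
E = −GMm / (2a).
E = −7.275e+20 · 177.7 / (2 · 6.46272e+12) J ≈ -1e+10 J = -10 GJ.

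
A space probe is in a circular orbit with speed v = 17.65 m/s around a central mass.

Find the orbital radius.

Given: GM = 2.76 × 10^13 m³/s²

For a circular orbit, v² = GM / r, so r = GM / v².
r = 2.76e+13 / (17.65)² m ≈ 8.86e+10 m = 8.86 × 10^10 m.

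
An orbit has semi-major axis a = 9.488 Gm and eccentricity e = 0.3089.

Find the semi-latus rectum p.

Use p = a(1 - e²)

Convert to SI: a = 9.488 Gm = 9.488e+09 m.
p = a (1 − e²).
p = 9.488e+09 · (1 − (0.3089)²) = 9.488e+09 · 0.904581 ≈ 8.583e+09 m = 8.583 Gm.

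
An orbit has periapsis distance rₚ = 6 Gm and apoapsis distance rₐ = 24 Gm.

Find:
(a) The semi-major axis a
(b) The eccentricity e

Convert to SI: rₚ = 6 Gm = 6e+09 m; rₐ = 24 Gm = 2.4e+10 m.
(a) a = (rₚ + rₐ) / 2 = (6e+09 + 2.4e+10) / 2 ≈ 1.5e+10 m = 15 Gm.
(b) e = (rₐ − rₚ) / (rₐ + rₚ) = (2.4e+10 − 6e+09) / (2.4e+10 + 6e+09) ≈ 0.6.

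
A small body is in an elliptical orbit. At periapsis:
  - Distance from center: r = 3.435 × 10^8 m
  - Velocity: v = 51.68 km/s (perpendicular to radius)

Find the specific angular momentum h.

Convert to SI: v = 51.68 km/s = 51680 m/s.
With v perpendicular to r, h = r · v.
h = 3.435e+08 · 51680 m²/s ≈ 1.775e+13 m²/s.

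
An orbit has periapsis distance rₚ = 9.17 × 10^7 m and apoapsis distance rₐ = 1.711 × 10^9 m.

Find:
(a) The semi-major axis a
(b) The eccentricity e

(a) a = (rₚ + rₐ) / 2 = (9.17e+07 + 1.711e+09) / 2 ≈ 9.014e+08 m = 9.014 × 10^8 m.
(b) e = (rₐ − rₚ) / (rₐ + rₚ) = (1.711e+09 − 9.17e+07) / (1.711e+09 + 9.17e+07) ≈ 0.8983.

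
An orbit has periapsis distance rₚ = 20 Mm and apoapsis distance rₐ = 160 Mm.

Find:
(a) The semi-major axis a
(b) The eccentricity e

Convert to SI: rₚ = 20 Mm = 2e+07 m; rₐ = 160 Mm = 1.6e+08 m.
(a) a = (rₚ + rₐ) / 2 = (2e+07 + 1.6e+08) / 2 ≈ 9e+07 m = 90 Mm.
(b) e = (rₐ − rₚ) / (rₐ + rₚ) = (1.6e+08 − 2e+07) / (1.6e+08 + 2e+07) ≈ 0.7778.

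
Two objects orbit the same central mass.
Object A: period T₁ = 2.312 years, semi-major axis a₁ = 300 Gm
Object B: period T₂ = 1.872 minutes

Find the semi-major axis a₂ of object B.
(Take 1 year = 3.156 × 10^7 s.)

Convert to SI: T₁ = 2.312 years = 7.29667e+07 s; a₁ = 300 Gm = 3e+11 m; T₂ = 1.872 minutes = 112.32 s.
Kepler's third law: (T₁/T₂)² = (a₁/a₂)³ ⇒ a₂ = a₁ · (T₂/T₁)^(2/3).
T₂/T₁ = 112.32 / 7.29667e+07 = 1.53933e-06.
a₂ = 3e+11 · (1.53933e-06)^(2/3) m ≈ 4e+07 m = 40 Mm.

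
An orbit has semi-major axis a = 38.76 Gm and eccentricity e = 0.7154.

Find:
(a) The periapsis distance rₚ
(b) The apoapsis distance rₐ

Convert to SI: a = 38.76 Gm = 3.876e+10 m.
(a) rₚ = a(1 − e) = 3.876e+10 · (1 − 0.7154) = 3.876e+10 · 0.2846 ≈ 1.103e+10 m = 11.03 Gm.
(b) rₐ = a(1 + e) = 3.876e+10 · (1 + 0.7154) = 3.876e+10 · 1.7154 ≈ 6.649e+10 m = 66.49 Gm.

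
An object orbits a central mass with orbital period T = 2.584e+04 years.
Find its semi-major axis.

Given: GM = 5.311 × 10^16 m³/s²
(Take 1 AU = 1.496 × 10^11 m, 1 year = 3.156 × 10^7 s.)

Convert to SI: T = 2.584e+04 years = 8.1551e+11 s.
Invert Kepler's third law: a = (GM · T² / (4π²))^(1/3).
Substituting T = 8.1551e+11 s and GM = 5.311e+16 m³/s²:
a = (5.311e+16 · (8.1551e+11)² / (4π²))^(1/3) m
a ≈ 9.636e+12 m = 64.41 AU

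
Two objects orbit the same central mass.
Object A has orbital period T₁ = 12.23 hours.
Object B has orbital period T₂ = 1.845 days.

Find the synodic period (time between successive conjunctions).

Convert to SI: T₁ = 12.23 hours = 44028 s; T₂ = 1.845 days = 159408 s.
T_syn = |T₁ · T₂ / (T₁ − T₂)|.
T_syn = |44028 · 159408 / (44028 − 159408)| s ≈ 6.083e+04 s = 16.9 hours.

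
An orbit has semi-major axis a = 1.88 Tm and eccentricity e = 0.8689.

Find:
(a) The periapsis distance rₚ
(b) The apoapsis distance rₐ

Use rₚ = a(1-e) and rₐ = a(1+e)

Convert to SI: a = 1.88 Tm = 1.88e+12 m.
(a) rₚ = a(1 − e) = 1.88e+12 · (1 − 0.8689) = 1.88e+12 · 0.1311 ≈ 2.465e+11 m = 246.5 Gm.
(b) rₐ = a(1 + e) = 1.88e+12 · (1 + 0.8689) = 1.88e+12 · 1.8689 ≈ 3.514e+12 m = 3.514 Tm.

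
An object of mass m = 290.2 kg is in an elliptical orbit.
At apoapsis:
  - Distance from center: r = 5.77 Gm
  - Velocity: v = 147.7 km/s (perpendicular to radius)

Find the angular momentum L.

Convert to SI: r = 5.77 Gm = 5.77e+09 m; v = 147.7 km/s = 147700 m/s.
Since v is perpendicular to r, L = m · v · r.
L = 290.2 · 147700 · 5.77e+09 kg·m²/s ≈ 2.473e+17 kg·m²/s.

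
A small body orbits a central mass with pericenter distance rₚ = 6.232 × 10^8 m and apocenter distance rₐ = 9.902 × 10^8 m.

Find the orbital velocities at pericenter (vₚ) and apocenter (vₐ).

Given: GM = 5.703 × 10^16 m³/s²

Use the vis-viva equation v² = GM(2/r − 1/a) with a = (rₚ + rₐ)/2 = (6.232e+08 + 9.902e+08)/2 = 8.067e+08 m.
vₚ = √(GM · (2/rₚ − 1/a)) = √(5.703e+16 · (2/6.232e+08 − 1/8.067e+08)) m/s ≈ 1.06e+04 m/s = 10.6 km/s.
vₐ = √(GM · (2/rₐ − 1/a)) = √(5.703e+16 · (2/9.902e+08 − 1/8.067e+08)) m/s ≈ 6670 m/s = 6.67 km/s.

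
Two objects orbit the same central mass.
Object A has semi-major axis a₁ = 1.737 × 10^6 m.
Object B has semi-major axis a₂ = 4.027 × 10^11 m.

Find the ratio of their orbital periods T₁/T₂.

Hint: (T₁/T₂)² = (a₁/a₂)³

From Kepler's third law, (T₁/T₂)² = (a₁/a₂)³, so T₁/T₂ = (a₁/a₂)^(3/2).
a₁/a₂ = 1.737e+06 / 4.027e+11 = 4.31338e-06.
T₁/T₂ = (4.31338e-06)^(3/2) ≈ 8.958e-09.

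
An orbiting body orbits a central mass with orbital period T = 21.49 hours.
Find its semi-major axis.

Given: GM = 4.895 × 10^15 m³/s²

Convert to SI: T = 21.49 hours = 77364 s.
Invert Kepler's third law: a = (GM · T² / (4π²))^(1/3).
Substituting T = 77364 s and GM = 4.895e+15 m³/s²:
a = (4.895e+15 · (77364)² / (4π²))^(1/3) m
a ≈ 9.054e+07 m = 90.54 Mm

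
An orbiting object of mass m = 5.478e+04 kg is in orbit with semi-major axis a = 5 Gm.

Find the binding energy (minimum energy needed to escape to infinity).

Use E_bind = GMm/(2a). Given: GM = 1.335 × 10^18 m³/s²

Convert to SI: a = 5 Gm = 5e+09 m.
Total orbital energy is E = −GMm/(2a); binding energy is E_bind = −E = GMm/(2a).
E_bind = 1.335e+18 · 5.478e+04 / (2 · 5e+09) J ≈ 7.313e+12 J = 7.313 TJ.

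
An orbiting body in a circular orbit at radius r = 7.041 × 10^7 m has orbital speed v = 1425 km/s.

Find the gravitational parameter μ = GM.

Convert to SI: v = 1425 km/s = 1.425e+06 m/s.
For a circular orbit v² = GM/r, so GM = v² · r.
GM = (1.425e+06)² · 7.041e+07 m³/s² ≈ 1.43e+20 m³/s² = 1.43 × 10^20 m³/s².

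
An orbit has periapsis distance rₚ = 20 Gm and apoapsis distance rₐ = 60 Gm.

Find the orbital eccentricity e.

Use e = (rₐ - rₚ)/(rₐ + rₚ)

Convert to SI: rₚ = 20 Gm = 2e+10 m; rₐ = 60 Gm = 6e+10 m.
e = (rₐ − rₚ) / (rₐ + rₚ).
e = (6e+10 − 2e+10) / (6e+10 + 2e+10) = 4e+10 / 8e+10 ≈ 0.5.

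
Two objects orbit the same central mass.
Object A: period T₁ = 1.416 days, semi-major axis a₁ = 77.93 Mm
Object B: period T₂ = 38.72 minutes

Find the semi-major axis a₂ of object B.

Convert to SI: T₁ = 1.416 days = 122342 s; a₁ = 77.93 Mm = 7.793e+07 m; T₂ = 38.72 minutes = 2323.2 s.
Kepler's third law: (T₁/T₂)² = (a₁/a₂)³ ⇒ a₂ = a₁ · (T₂/T₁)^(2/3).
T₂/T₁ = 2323.2 / 122342 = 0.0189893.
a₂ = 7.793e+07 · (0.0189893)^(2/3) m ≈ 5.547e+06 m = 5.547 Mm.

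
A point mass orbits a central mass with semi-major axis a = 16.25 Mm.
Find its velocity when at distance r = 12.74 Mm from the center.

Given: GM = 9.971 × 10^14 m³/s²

Convert to SI: a = 16.25 Mm = 1.625e+07 m; r = 12.74 Mm = 1.274e+07 m.
Vis-viva: v = √(GM · (2/r − 1/a)).
2/r − 1/a = 2/1.274e+07 − 1/1.625e+07 = 9.54474e-08 m⁻¹.
v = √(9.971e+14 · 9.54474e-08) m/s ≈ 9756 m/s = 9.756 km/s.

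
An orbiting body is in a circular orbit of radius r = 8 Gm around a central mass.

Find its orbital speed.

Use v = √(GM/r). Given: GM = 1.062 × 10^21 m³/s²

Convert to SI: r = 8 Gm = 8e+09 m.
For a circular orbit, gravity supplies the centripetal force, so v = √(GM / r).
v = √(1.062e+21 / 8e+09) m/s ≈ 3.643e+05 m/s = 364.3 km/s.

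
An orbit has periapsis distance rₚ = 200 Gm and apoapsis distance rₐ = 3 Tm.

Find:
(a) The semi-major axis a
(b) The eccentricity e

Convert to SI: rₚ = 200 Gm = 2e+11 m; rₐ = 3 Tm = 3e+12 m.
(a) a = (rₚ + rₐ) / 2 = (2e+11 + 3e+12) / 2 ≈ 1.6e+12 m = 1.6 Tm.
(b) e = (rₐ − rₚ) / (rₐ + rₚ) = (3e+12 − 2e+11) / (3e+12 + 2e+11) ≈ 0.875.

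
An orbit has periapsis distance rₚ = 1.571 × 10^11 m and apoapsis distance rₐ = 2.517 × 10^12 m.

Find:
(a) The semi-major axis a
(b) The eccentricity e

(a) a = (rₚ + rₐ) / 2 = (1.571e+11 + 2.517e+12) / 2 ≈ 1.337e+12 m = 1.337 × 10^12 m.
(b) e = (rₐ − rₚ) / (rₐ + rₚ) = (2.517e+12 − 1.571e+11) / (2.517e+12 + 1.571e+11) ≈ 0.8825.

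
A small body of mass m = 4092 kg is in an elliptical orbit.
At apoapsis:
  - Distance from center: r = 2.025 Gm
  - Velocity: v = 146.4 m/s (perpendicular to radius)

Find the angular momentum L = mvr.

Convert to SI: r = 2.025 Gm = 2.025e+09 m.
Since v is perpendicular to r, L = m · v · r.
L = 4092 · 146.4 · 2.025e+09 kg·m²/s ≈ 1.213e+15 kg·m²/s.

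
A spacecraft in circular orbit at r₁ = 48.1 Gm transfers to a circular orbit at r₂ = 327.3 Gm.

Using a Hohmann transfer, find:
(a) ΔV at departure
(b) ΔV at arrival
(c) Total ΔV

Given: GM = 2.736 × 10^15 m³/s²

Convert to SI: r₁ = 48.1 Gm = 4.81e+10 m; r₂ = 327.3 Gm = 3.273e+11 m.
Transfer semi-major axis: a_t = (r₁ + r₂)/2 = (4.81e+10 + 3.273e+11)/2 = 1.877e+11 m.
Circular speeds: v₁ = √(GM/r₁) = 238.498 m/s, v₂ = √(GM/r₂) = 91.4292 m/s.
Transfer speeds (vis-viva v² = GM(2/r − 1/a_t)): v₁ᵗ = 314.939 m/s, v₂ᵗ = 46.2834 m/s.
(a) ΔV₁ = |v₁ᵗ − v₁| ≈ 76.44 m/s = 76.44 m/s.
(b) ΔV₂ = |v₂ − v₂ᵗ| ≈ 45.15 m/s = 45.15 m/s.
(c) ΔV_total = ΔV₁ + ΔV₂ ≈ 121.6 m/s = 121.6 m/s.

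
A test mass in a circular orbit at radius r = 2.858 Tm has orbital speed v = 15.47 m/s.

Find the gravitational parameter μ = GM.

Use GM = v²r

Convert to SI: r = 2.858 Tm = 2.858e+12 m.
For a circular orbit v² = GM/r, so GM = v² · r.
GM = (15.47)² · 2.858e+12 m³/s² ≈ 6.84e+14 m³/s² = 6.84 × 10^14 m³/s².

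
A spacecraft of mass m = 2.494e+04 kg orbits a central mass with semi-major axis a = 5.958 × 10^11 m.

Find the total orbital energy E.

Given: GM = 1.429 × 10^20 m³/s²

E = −GMm / (2a).
E = −1.429e+20 · 2.494e+04 / (2 · 5.958e+11) J ≈ -2.991e+12 J = -2.991 TJ.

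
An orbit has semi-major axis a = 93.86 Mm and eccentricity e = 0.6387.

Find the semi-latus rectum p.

Convert to SI: a = 93.86 Mm = 9.386e+07 m.
p = a (1 − e²).
p = 9.386e+07 · (1 − (0.6387)²) = 9.386e+07 · 0.592062 ≈ 5.557e+07 m = 55.57 Mm.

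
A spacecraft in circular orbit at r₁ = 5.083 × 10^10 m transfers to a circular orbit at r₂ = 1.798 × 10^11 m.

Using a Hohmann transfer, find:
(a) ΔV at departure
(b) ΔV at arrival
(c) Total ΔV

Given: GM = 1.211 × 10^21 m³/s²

Transfer semi-major axis: a_t = (r₁ + r₂)/2 = (5.083e+10 + 1.798e+11)/2 = 1.15315e+11 m.
Circular speeds: v₁ = √(GM/r₁) = 154352 m/s, v₂ = √(GM/r₂) = 82068.6 m/s.
Transfer speeds (vis-viva v² = GM(2/r − 1/a_t)): v₁ᵗ = 192736 m/s, v₂ᵗ = 54487.2 m/s.
(a) ΔV₁ = |v₁ᵗ − v₁| ≈ 3.838e+04 m/s = 38.38 km/s.
(b) ΔV₂ = |v₂ − v₂ᵗ| ≈ 2.758e+04 m/s = 27.58 km/s.
(c) ΔV_total = ΔV₁ + ΔV₂ ≈ 6.597e+04 m/s = 65.97 km/s.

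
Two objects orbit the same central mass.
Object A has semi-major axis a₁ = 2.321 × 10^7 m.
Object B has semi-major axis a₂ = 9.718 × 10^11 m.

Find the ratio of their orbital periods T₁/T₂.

From Kepler's third law, (T₁/T₂)² = (a₁/a₂)³, so T₁/T₂ = (a₁/a₂)^(3/2).
a₁/a₂ = 2.321e+07 / 9.718e+11 = 2.38835e-05.
T₁/T₂ = (2.38835e-05)^(3/2) ≈ 1.167e-07.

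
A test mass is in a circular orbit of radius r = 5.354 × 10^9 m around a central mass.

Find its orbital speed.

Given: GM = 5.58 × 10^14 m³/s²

For a circular orbit, gravity supplies the centripetal force, so v = √(GM / r).
v = √(5.58e+14 / 5.354e+09) m/s ≈ 322.8 m/s = 322.8 m/s.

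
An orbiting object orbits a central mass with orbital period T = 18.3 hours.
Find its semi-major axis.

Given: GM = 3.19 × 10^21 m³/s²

Convert to SI: T = 18.3 hours = 65880 s.
Invert Kepler's third law: a = (GM · T² / (4π²))^(1/3).
Substituting T = 65880 s and GM = 3.19e+21 m³/s²:
a = (3.19e+21 · (65880)² / (4π²))^(1/3) m
a ≈ 7.052e+09 m = 7.052 × 10^9 m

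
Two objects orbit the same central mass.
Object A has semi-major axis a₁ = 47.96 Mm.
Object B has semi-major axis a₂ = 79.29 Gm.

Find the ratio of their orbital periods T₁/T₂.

Convert to SI: a₁ = 47.96 Mm = 4.796e+07 m; a₂ = 79.29 Gm = 7.929e+10 m.
From Kepler's third law, (T₁/T₂)² = (a₁/a₂)³, so T₁/T₂ = (a₁/a₂)^(3/2).
a₁/a₂ = 4.796e+07 / 7.929e+10 = 0.000604868.
T₁/T₂ = (0.000604868)^(3/2) ≈ 1.488e-05.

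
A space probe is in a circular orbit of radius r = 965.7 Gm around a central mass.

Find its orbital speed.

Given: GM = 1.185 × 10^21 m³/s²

Convert to SI: r = 965.7 Gm = 9.657e+11 m.
For a circular orbit, gravity supplies the centripetal force, so v = √(GM / r).
v = √(1.185e+21 / 9.657e+11) m/s ≈ 3.503e+04 m/s = 35.03 km/s.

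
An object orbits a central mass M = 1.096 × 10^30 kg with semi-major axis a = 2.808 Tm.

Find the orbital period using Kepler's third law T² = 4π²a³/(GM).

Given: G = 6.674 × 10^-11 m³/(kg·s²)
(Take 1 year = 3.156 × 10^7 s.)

Convert to SI: a = 2.808 Tm = 2.808e+12 m.
GM = G · M = 6.674e-11 · 1.096e+30 = 7.3147e+19 m³/s².
Kepler's third law: T = 2π √(a³ / GM).
Substituting a = 2.808e+12 m and GM = 7.3147e+19 m³/s²:
T = 2π √((2.808e+12)³ / 7.3147e+19) s
T ≈ 3.457e+09 s = 109.5 years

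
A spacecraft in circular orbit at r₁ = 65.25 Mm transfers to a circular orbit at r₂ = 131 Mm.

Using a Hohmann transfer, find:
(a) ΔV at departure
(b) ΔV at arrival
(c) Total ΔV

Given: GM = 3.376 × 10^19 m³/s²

Convert to SI: r₁ = 65.25 Mm = 6.525e+07 m; r₂ = 131 Mm = 1.31e+08 m.
Transfer semi-major axis: a_t = (r₁ + r₂)/2 = (6.525e+07 + 1.31e+08)/2 = 9.8125e+07 m.
Circular speeds: v₁ = √(GM/r₁) = 719301 m/s, v₂ = √(GM/r₂) = 507651 m/s.
Transfer speeds (vis-viva v² = GM(2/r − 1/a_t)): v₁ᵗ = 831107 m/s, v₂ᵗ = 413967 m/s.
(a) ΔV₁ = |v₁ᵗ − v₁| ≈ 1.118e+05 m/s = 111.8 km/s.
(b) ΔV₂ = |v₂ − v₂ᵗ| ≈ 9.368e+04 m/s = 93.68 km/s.
(c) ΔV_total = ΔV₁ + ΔV₂ ≈ 2.055e+05 m/s = 205.5 km/s.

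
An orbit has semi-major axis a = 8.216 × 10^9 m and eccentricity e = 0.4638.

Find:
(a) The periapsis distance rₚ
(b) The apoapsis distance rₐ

(a) rₚ = a(1 − e) = 8.216e+09 · (1 − 0.4638) = 8.216e+09 · 0.5362 ≈ 4.405e+09 m = 4.405 × 10^9 m.
(b) rₐ = a(1 + e) = 8.216e+09 · (1 + 0.4638) = 8.216e+09 · 1.4638 ≈ 1.203e+10 m = 1.203 × 10^10 m.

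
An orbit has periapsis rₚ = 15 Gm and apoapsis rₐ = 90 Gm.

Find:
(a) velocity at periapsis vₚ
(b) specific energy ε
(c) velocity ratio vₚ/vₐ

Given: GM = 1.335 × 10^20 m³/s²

Convert to SI: rₚ = 15 Gm = 1.5e+10 m; rₐ = 90 Gm = 9e+10 m.
(a) With a = (rₚ + rₐ)/2 = 5.25e+10 m, vₚ = √(GM (2/rₚ − 1/a)) = √(1.335e+20 · (2/1.5e+10 − 1/5.25e+10)) m/s ≈ 1.235e+05 m/s
(b) With a = (rₚ + rₐ)/2 = 5.25e+10 m, ε = −GM/(2a) = −1.335e+20/(2 · 5.25e+10) J/kg ≈ -1.271e+09 J/kg
(c) Conservation of angular momentum (rₚvₚ = rₐvₐ) gives vₚ/vₐ = rₐ/rₚ = 9e+10/1.5e+10 ≈ 6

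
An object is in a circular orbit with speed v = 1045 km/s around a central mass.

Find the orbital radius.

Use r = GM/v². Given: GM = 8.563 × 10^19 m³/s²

Convert to SI: v = 1045 km/s = 1.045e+06 m/s.
For a circular orbit, v² = GM / r, so r = GM / v².
r = 8.563e+19 / (1.045e+06)² m ≈ 7.841e+07 m = 7.841 × 10^7 m.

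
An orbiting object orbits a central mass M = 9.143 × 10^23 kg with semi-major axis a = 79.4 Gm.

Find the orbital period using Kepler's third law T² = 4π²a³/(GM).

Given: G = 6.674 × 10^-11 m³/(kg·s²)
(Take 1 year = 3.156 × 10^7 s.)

Convert to SI: a = 79.4 Gm = 7.94e+10 m.
GM = G · M = 6.674e-11 · 9.143e+23 = 6.10204e+13 m³/s².
Kepler's third law: T = 2π √(a³ / GM).
Substituting a = 7.94e+10 m and GM = 6.10204e+13 m³/s²:
T = 2π √((7.94e+10)³ / 6.10204e+13) s
T ≈ 1.8e+10 s = 570.2 years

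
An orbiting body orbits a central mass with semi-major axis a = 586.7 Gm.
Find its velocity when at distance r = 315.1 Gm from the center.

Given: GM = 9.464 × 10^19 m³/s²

Convert to SI: a = 586.7 Gm = 5.867e+11 m; r = 315.1 Gm = 3.151e+11 m.
Vis-viva: v = √(GM · (2/r − 1/a)).
2/r − 1/a = 2/3.151e+11 − 1/5.867e+11 = 4.64274e-12 m⁻¹.
v = √(9.464e+19 · 4.64274e-12) m/s ≈ 2.096e+04 m/s = 20.96 km/s.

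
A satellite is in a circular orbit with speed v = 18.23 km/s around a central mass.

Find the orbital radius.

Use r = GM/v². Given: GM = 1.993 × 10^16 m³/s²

Convert to SI: v = 18.23 km/s = 18230 m/s.
For a circular orbit, v² = GM / r, so r = GM / v².
r = 1.993e+16 / (18230)² m ≈ 5.997e+07 m = 59.97 Mm.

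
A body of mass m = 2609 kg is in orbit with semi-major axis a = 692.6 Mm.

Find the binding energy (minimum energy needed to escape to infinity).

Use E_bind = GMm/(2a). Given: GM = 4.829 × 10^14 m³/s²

Convert to SI: a = 692.6 Mm = 6.926e+08 m.
Total orbital energy is E = −GMm/(2a); binding energy is E_bind = −E = GMm/(2a).
E_bind = 4.829e+14 · 2609 / (2 · 6.926e+08) J ≈ 9.095e+08 J = 909.5 MJ.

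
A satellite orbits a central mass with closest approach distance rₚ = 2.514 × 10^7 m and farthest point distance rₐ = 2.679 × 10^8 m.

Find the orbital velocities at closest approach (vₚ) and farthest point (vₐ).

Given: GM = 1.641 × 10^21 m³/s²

Use the vis-viva equation v² = GM(2/r − 1/a) with a = (rₚ + rₐ)/2 = (2.514e+07 + 2.679e+08)/2 = 1.4652e+08 m.
vₚ = √(GM · (2/rₚ − 1/a)) = √(1.641e+21 · (2/2.514e+07 − 1/1.4652e+08)) m/s ≈ 1.092e+07 m/s = 1.092e+04 km/s.
vₐ = √(GM · (2/rₐ − 1/a)) = √(1.641e+21 · (2/2.679e+08 − 1/1.4652e+08)) m/s ≈ 1.025e+06 m/s = 1025 km/s.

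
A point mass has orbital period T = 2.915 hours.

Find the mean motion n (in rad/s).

Convert to SI: T = 2.915 hours = 10494 s.
n = 2π / T.
n = 2π / 10494 s ≈ 0.0005987 rad/s.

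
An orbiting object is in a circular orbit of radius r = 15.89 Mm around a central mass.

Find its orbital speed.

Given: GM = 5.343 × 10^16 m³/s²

Convert to SI: r = 15.89 Mm = 1.589e+07 m.
For a circular orbit, gravity supplies the centripetal force, so v = √(GM / r).
v = √(5.343e+16 / 1.589e+07) m/s ≈ 5.799e+04 m/s = 57.99 km/s.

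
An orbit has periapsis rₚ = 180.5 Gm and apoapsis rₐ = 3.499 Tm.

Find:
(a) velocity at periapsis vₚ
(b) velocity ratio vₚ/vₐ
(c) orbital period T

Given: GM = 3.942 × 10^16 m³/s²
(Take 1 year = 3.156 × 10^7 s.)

Convert to SI: rₚ = 180.5 Gm = 1.805e+11 m; rₐ = 3.499 Tm = 3.499e+12 m.
(a) With a = (rₚ + rₐ)/2 = 1.83975e+12 m, vₚ = √(GM (2/rₚ − 1/a)) = √(3.942e+16 · (2/1.805e+11 − 1/1.83975e+12)) m/s ≈ 644.5 m/s
(b) Conservation of angular momentum (rₚvₚ = rₐvₐ) gives vₚ/vₐ = rₐ/rₚ = 3.499e+12/1.805e+11 ≈ 19.39
(c) With a = (rₚ + rₐ)/2 = 1.83975e+12 m, T = 2π √(a³/GM) = 2π √((1.83975e+12)³/3.942e+16) s ≈ 7.897e+10 s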